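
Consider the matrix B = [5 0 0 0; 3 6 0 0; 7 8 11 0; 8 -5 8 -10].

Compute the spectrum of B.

B is lower triangular, so its eigenvalues are the diagonal entries.
Diagonal: 5, 6, 11, -10.

-10, 5, 6, 11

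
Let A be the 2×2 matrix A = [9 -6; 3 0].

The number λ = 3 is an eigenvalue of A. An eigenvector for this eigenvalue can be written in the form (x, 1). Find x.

1

We need (A - 3I)v = 0.
A - 3I = [[6, -6], [3, -3]].
Row 1: (6)·x + (-6)·1 = 0
Row 2: (3)·x + (-3)·1 = 0
Solving gives x = 1.
Check: A·(1, 1) = (3, 3) = 3·(1, 1).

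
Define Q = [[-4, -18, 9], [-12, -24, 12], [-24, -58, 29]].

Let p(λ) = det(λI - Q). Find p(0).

0

p(0) = det(0·I − Q) = det(−Q) = (−1)^3·det(Q).
det(Q) = 0, so p(0) = 0.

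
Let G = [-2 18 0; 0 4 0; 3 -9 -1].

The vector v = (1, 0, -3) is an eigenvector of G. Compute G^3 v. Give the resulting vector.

First find the eigenvalue: Gv = (-2, 0, 6) = -2·(1, 0, -3), so λ = -2.
Then G^3 v = λ^3·v = (-2)^3·(1, 0, -3) = -8·(1, 0, -3) = (-8, 0, 24).

(-8, 0, 24)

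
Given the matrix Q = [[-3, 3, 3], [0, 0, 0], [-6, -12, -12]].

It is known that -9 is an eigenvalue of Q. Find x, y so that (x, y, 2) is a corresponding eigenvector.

We need (Q + 9I)v = 0.
Q + 9I = [[6, 3, 3], [0, 9, 0], [-6, -12, -3]].
Row 1: (6)·x + (3)·y + (3)·2 = 0
Row 2: (0)·x + (9)·y + (0)·2 = 0
Row 3: (-6)·x + (-12)·y + (-3)·2 = 0
Solving gives x = -1, y = 0.
Check: Q·(-1, 0, 2) = (9, 0, -18) = -9·(-1, 0, 2).

-1, 0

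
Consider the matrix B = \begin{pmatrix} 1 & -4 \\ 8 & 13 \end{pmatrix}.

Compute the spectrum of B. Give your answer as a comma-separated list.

det(B - μI) = (1 - μ)(13 - μ) - (-4)·(8) = μ^2 - 14μ + 45.
This factors as (μ - 5)·(μ - 9) = 0.
Eigenvalues: 5, 9.

5, 9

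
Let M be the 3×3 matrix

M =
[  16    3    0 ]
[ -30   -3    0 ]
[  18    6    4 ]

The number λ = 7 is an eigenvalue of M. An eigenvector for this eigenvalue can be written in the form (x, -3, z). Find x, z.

We need (M - 7I)v = 0.
M - 7I = [[9, 3, 0], [-30, -10, 0], [18, 6, -3]].
Row 1: (9)·x + (3)·-3 + (0)·z = 0
Row 2: (-30)·x + (-10)·-3 + (0)·z = 0
Row 3: (18)·x + (6)·-3 + (-3)·z = 0
Solving gives x = 1, z = 0.
Check: M·(1, -3, 0) = (7, -21, 0) = 7·(1, -3, 0).

1, 0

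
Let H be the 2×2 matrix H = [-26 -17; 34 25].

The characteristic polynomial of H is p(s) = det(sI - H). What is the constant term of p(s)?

p(s) = s^2 + s - 72.
The constant term is -72.

-72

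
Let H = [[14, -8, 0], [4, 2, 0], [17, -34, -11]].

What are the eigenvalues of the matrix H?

-11, 6, 10

Set up det(λI - H) = 0.
Cofactor expansion gives p(λ) = λ^3 - 5λ^2 - 116λ + 660.
Rational-root test: λ = -11 gives p(-11) = 0.
Factor out (λ + 11): p(λ) = (λ + 11)·(λ^2 - 16λ + 60).
The quadratic factors as (λ - 6)·(λ - 10).
Eigenvalues: -11, 6, 10.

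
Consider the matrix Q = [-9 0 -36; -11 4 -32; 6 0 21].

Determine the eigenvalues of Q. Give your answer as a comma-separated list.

Compute the characteristic polynomial p(μ) = det(μI - Q).
Expanding the 3×3 determinant: p(μ) = μ^3 - 16μ^2 + 75μ - 108.
Rational-root test: μ = 3 gives p(3) = 0.
Factor out (μ - 3): p(μ) = (μ - 3)·(μ^2 - 13μ + 36).
The quadratic factors as (μ - 4)·(μ - 9).
Eigenvalues: 3, 4, 9.

3, 4, 9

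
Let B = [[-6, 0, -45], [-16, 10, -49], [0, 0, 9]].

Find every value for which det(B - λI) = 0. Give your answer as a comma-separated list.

The characteristic polynomial is p(s) = det(sI - B).
Cofactor expansion gives p(s) = s^3 - 13s^2 - 24s + 540.
Rational-root test: s = 10 gives p(10) = 0.
Factor out (s - 10): p(s) = (s - 10)·(s^2 - 3s - 54).
The quadratic factors as (s + 6)·(s - 9).
Eigenvalues: -6, 9, 10.

-6, 9, 10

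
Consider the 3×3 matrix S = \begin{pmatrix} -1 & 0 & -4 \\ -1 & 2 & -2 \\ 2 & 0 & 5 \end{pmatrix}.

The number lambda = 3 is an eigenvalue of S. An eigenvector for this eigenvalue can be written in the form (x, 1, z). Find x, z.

1, -1

We need (S - 3I)v = 0.
S - 3I = [[-4, 0, -4], [-1, -1, -2], [2, 0, 2]].
Row 1: (-4)·x + (0)·1 + (-4)·z = 0
Row 2: (-1)·x + (-1)·1 + (-2)·z = 0
Row 3: (2)·x + (0)·1 + (2)·z = 0
Solving gives x = 1, z = -1.
Check: S·(1, 1, -1) = (3, 3, -3) = 3·(1, 1, -1).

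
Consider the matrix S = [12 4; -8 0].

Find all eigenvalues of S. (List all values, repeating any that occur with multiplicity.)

4, 8

det(S - sI) = (12 - s)(0 - s) - (4)·(-8) = s^2 - 12s + 32.
This factors as (s - 4)·(s - 8) = 0.
Eigenvalues: 4, 8.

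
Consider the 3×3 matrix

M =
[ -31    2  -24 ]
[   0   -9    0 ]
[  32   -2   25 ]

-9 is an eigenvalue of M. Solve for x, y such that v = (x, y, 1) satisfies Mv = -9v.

We need (M + 9I)v = 0.
M + 9I = [[-22, 2, -24], [0, 0, 0], [32, -2, 34]].
Row 1: (-22)·x + (2)·y + (-24)·1 = 0
Row 2: (0)·x + (0)·y + (0)·1 = 0
Row 3: (32)·x + (-2)·y + (34)·1 = 0
Solving gives x = -1, y = 1.
Check: M·(-1, 1, 1) = (9, -9, -9) = -9·(-1, 1, 1).

-1, 1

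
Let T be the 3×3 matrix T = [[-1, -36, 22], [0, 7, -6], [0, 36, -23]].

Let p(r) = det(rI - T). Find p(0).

55

p(0) = det(0·I − T) = det(−T) = (−1)^3·det(T).
det(T) = -55, so p(0) = 55.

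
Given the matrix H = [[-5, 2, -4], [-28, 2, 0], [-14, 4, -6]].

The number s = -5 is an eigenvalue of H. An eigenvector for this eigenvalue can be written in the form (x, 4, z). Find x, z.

1, 2

We need (H + 5I)v = 0.
H + 5I = [[0, 2, -4], [-28, 7, 0], [-14, 4, -1]].
Row 1: (0)·x + (2)·4 + (-4)·z = 0
Row 2: (-28)·x + (7)·4 + (0)·z = 0
Row 3: (-14)·x + (4)·4 + (-1)·z = 0
Solving gives x = 1, z = 2.
Check: H·(1, 4, 2) = (-5, -20, -10) = -5·(1, 4, 2).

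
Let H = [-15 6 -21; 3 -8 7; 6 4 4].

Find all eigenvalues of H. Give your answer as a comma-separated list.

-10, -6, -3

The characteristic polynomial is p(r) = det(rI - H).
Cofactor expansion gives p(r) = r^3 + 19r^2 + 108r + 180.
Since p(-10) = 0, r = -10 is a root.
Dividing by (r + 10) leaves r^2 + 9r + 18.
The quadratic factors as (r + 6)·(r + 3).
Eigenvalues: -10, -6, -3.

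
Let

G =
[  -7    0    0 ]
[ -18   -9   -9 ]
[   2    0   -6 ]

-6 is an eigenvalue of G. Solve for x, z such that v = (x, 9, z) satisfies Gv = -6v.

We need (G + 6I)v = 0.
G + 6I = [[-1, 0, 0], [-18, -3, -9], [2, 0, 0]].
Row 1: (-1)·x + (0)·9 + (0)·z = 0
Row 2: (-18)·x + (-3)·9 + (-9)·z = 0
Row 3: (2)·x + (0)·9 + (0)·z = 0
Solving gives x = 0, z = -3.
Check: G·(0, 9, -3) = (0, -54, 18) = -6·(0, 9, -3).

0, -3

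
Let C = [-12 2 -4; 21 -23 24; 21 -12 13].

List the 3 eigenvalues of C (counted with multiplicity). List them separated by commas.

-11, -6, -5

The characteristic polynomial is p(t) = det(tI - C).
Expanding along the first row, p(t) = t^3 + 22t^2 + 151t + 330.
Since p(-5) = 0, t = -5 is a root.
Dividing by (t + 5) leaves t^2 + 17t + 66.
The quadratic factors as (t + 11)·(t + 6).
Eigenvalues: -11, -6, -5.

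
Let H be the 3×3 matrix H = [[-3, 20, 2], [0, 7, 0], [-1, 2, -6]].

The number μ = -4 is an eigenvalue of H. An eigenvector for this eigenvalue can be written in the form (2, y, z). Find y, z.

0, -1

We need (H + 4I)v = 0.
H + 4I = [[1, 20, 2], [0, 11, 0], [-1, 2, -2]].
Row 1: (1)·2 + (20)·y + (2)·z = 0
Row 2: (0)·2 + (11)·y + (0)·z = 0
Row 3: (-1)·2 + (2)·y + (-2)·z = 0
Solving gives y = 0, z = -1.
Check: H·(2, 0, -1) = (-8, 0, 4) = -4·(2, 0, -1).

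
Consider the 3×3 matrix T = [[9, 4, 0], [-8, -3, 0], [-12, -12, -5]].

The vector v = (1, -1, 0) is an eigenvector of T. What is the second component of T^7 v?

-78125

First find the eigenvalue: Tv = (5, -5, 0) = 5·(1, -1, 0), so λ = 5.
Then T^7 v = λ^7·v = 5^7·(1, -1, 0) = 78125·(1, -1, 0) = (78125, -78125, 0).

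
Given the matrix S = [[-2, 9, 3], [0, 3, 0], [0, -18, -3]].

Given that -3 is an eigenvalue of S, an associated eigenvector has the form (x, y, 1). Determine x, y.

We need (S + 3I)v = 0.
S + 3I = [[1, 9, 3], [0, 6, 0], [0, -18, 0]].
Row 1: (1)·x + (9)·y + (3)·1 = 0
Row 2: (0)·x + (6)·y + (0)·1 = 0
Row 3: (0)·x + (-18)·y + (0)·1 = 0
Solving gives x = -3, y = 0.
Check: S·(-3, 0, 1) = (9, 0, -3) = -3·(-3, 0, 1).

-3, 0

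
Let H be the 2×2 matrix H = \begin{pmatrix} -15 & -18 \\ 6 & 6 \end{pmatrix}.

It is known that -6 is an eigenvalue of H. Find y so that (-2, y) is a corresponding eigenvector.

We need (H + 6I)v = 0.
H + 6I = [[-9, -18], [6, 12]].
Row 1: (-9)·-2 + (-18)·y = 0
Row 2: (6)·-2 + (12)·y = 0
Solving gives y = 1.
Check: H·(-2, 1) = (12, -6) = -6·(-2, 1).

1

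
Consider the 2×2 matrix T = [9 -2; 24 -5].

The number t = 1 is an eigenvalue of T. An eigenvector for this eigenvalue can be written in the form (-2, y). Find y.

We need (T - 1I)v = 0.
T - 1I = [[8, -2], [24, -6]].
Row 1: (8)·-2 + (-2)·y = 0
Row 2: (24)·-2 + (-6)·y = 0
Solving gives y = -8.
Check: T·(-2, -8) = (-2, -8) = 1·(-2, -8).

-8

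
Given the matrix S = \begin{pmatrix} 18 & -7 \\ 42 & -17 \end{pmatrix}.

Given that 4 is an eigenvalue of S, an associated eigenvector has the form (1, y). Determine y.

We need (S - 4I)v = 0.
S - 4I = [[14, -7], [42, -21]].
Row 1: (14)·1 + (-7)·y = 0
Row 2: (42)·1 + (-21)·y = 0
Solving gives y = 2.
Check: S·(1, 2) = (4, 8) = 4·(1, 2).

2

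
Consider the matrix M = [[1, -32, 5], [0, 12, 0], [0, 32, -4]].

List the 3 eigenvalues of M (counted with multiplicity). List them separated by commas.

-4, 1, 12

Compute the characteristic polynomial p(μ) = det(μI - M).
Expanding the 3×3 determinant: p(μ) = μ^3 - 9μ^2 - 40μ + 48.
Try μ = 12: p(12) = 0, so 12 is a root.
Factor out (μ - 12): p(μ) = (μ - 12)·(μ^2 + 3μ - 4).
The quadratic factors as (μ + 4)·(μ - 1).
Eigenvalues: -4, 1, 12.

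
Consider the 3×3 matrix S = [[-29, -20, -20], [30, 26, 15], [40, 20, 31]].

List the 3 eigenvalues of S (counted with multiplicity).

The characteristic polynomial is p(μ) = det(μI - S).
Expanding the 3×3 determinant: p(μ) = μ^3 - 28μ^2 + 253μ - 726.
Rational-root test: μ = 11 gives p(11) = 0.
Factor out (μ - 11): p(μ) = (μ - 11)·(μ^2 - 17μ + 66).
The quadratic factors as (μ - 6)·(μ - 11).
Eigenvalues: 6, 11, 11.

6, 11, 11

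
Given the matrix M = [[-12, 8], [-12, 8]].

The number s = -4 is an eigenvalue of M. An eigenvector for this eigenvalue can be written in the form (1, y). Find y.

1

We need (M + 4I)v = 0.
M + 4I = [[-8, 8], [-12, 12]].
Row 1: (-8)·1 + (8)·y = 0
Row 2: (-12)·1 + (12)·y = 0
Solving gives y = 1.
Check: M·(1, 1) = (-4, -4) = -4·(1, 1).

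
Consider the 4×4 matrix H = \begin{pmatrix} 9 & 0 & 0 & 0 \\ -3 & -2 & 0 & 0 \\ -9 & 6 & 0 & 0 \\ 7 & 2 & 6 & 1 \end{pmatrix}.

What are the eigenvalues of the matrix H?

H is lower triangular, so its eigenvalues are the diagonal entries.
Diagonal: 9, -2, 0, 1.

-2, 0, 1, 9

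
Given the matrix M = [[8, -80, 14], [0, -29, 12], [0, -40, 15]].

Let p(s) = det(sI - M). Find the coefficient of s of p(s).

p(s) = s^3 + 6s^2 - 67s - 360.
The coefficient of s is -67.

-67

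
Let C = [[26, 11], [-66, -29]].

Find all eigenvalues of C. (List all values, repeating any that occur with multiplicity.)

det(C - λI) = (26 - λ)(-29 - λ) - (11)·(-66) = λ^2 + 3λ - 28.
This factors as (λ + 7)·(λ - 4) = 0.
Eigenvalues: -7, 4.

-7, 4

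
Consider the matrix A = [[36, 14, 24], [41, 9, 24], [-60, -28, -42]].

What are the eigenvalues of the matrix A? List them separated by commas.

Set up det(λI - A) = 0.
Expanding the 3×3 determinant: p(λ) = λ^3 - 3λ^2 - 28λ + 60.
Since p(6) = 0, λ = 6 is a root.
Dividing by (λ - 6) leaves λ^2 + 3λ - 10.
The quadratic factors as (λ + 5)·(λ - 2).
Eigenvalues: -5, 2, 6.

-5, 2, 6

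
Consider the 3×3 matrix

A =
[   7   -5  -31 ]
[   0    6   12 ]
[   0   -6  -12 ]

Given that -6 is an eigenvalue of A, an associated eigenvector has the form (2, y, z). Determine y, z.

We need (A + 6I)v = 0.
A + 6I = [[13, -5, -31], [0, 12, 12], [0, -6, -6]].
Row 1: (13)·2 + (-5)·y + (-31)·z = 0
Row 2: (0)·2 + (12)·y + (12)·z = 0
Row 3: (0)·2 + (-6)·y + (-6)·z = 0
Solving gives y = -1, z = 1.
Check: A·(2, -1, 1) = (-12, 6, -6) = -6·(2, -1, 1).

-1, 1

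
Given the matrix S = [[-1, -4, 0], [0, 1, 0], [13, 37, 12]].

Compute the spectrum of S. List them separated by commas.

Set up det(lambda·I - S) = 0.
Cofactor expansion gives p(lambda) = lambda^3 - 12·lambda^2 - lambda + 12.
Try lambda = 1: p(1) = 0, so 1 is a root.
Factor out (lambda - 1): p(lambda) = (lambda - 1)·(lambda^2 - 11·lambda - 12).
The quadratic factors as (lambda + 1)·(lambda - 12).
Eigenvalues: -1, 1, 12.

-1, 1, 12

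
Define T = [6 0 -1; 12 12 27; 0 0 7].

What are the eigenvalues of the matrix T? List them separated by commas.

Compute the characteristic polynomial p(μ) = det(μI - T).
Cofactor expansion gives p(μ) = μ^3 - 25μ^2 + 198μ - 504.
Try μ = 6: p(6) = 0, so 6 is a root.
Dividing by (μ - 6) leaves μ^2 - 19μ + 84.
The quadratic factors as (μ - 7)·(μ - 12).
Eigenvalues: 6, 7, 12.

6, 7, 12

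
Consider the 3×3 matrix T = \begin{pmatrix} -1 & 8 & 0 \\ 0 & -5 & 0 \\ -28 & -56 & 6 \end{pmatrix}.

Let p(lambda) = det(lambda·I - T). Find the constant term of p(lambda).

-30

p(lambda) = lambda^3 - 31·lambda - 30.
The constant term is -30.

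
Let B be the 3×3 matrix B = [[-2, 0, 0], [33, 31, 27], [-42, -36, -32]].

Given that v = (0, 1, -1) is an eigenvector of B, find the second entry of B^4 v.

First find the eigenvalue: Bv = (0, 4, -4) = 4·(0, 1, -1), so λ = 4.
Then B^4 v = λ^4·v = 4^4·(0, 1, -1) = 256·(0, 1, -1) = (0, 256, -256).

256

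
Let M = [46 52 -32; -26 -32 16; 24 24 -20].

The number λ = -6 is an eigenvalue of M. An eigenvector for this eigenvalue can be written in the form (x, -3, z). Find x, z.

We need (M + 6I)v = 0.
M + 6I = [[52, 52, -32], [-26, -26, 16], [24, 24, -14]].
Row 1: (52)·x + (52)·-3 + (-32)·z = 0
Row 2: (-26)·x + (-26)·-3 + (16)·z = 0
Row 3: (24)·x + (24)·-3 + (-14)·z = 0
Solving gives x = 3, z = 0.
Check: M·(3, -3, 0) = (-18, 18, 0) = -6·(3, -3, 0).

3, 0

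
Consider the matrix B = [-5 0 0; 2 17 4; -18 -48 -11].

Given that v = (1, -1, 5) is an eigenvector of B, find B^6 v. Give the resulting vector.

First find the eigenvalue: Bv = (-5, 5, -25) = -5·(1, -1, 5), so λ = -5.
Then B^6 v = λ^6·v = (-5)^6·(1, -1, 5) = 15625·(1, -1, 5) = (15625, -15625, 78125).

(15625, -15625, 78125)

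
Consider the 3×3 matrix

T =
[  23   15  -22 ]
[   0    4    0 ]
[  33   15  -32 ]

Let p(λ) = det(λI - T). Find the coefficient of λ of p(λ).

p(λ) = λ^3 + 5λ^2 - 46λ + 40.
The coefficient of λ is -46.

-46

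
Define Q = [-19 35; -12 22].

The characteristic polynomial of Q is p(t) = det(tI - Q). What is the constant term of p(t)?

p(t) = t^2 - 3t + 2.
The constant term is 2.

2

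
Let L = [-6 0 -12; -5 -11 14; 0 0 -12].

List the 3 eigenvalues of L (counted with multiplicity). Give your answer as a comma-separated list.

Set up det(μI - L) = 0.
Expanding the 3×3 determinant: p(μ) = μ^3 + 29μ^2 + 270μ + 792.
Rational-root test: μ = -12 gives p(-12) = 0.
Dividing by (μ + 12) leaves μ^2 + 17μ + 66.
The quadratic factors as (μ + 11)·(μ + 6).
Eigenvalues: -12, -11, -6.

-12, -11, -6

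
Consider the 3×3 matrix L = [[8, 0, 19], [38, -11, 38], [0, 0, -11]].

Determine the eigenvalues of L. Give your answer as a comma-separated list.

-11, -11, 8

Compute the characteristic polynomial p(lambda) = det(lambda·I - L).
Cofactor expansion gives p(lambda) = lambda^3 + 14·lambda^2 - 55·lambda - 968.
Try lambda = 8: p(8) = 0, so 8 is a root.
Factor out (lambda - 8): p(lambda) = (lambda - 8)·(lambda^2 + 22·lambda + 121).
The quadratic factor is (lambda + 11)^2.
Eigenvalues: -11, -11, 8.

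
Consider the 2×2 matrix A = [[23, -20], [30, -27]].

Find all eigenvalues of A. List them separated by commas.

det(A - λI) = (23 - λ)(-27 - λ) - (-20)·(30) = λ^2 + 4λ - 21.
This factors as (λ + 7)·(λ - 3) = 0.
Eigenvalues: -7, 3.

-7, 3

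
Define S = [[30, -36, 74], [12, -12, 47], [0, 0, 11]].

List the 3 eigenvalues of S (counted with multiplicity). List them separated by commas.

Set up det(λI - S) = 0.
Expanding the 3×3 determinant: p(λ) = λ^3 - 29λ^2 + 270λ - 792.
Since p(12) = 0, λ = 12 is a root.
Factor out (λ - 12): p(λ) = (λ - 12)·(λ^2 - 17λ + 66).
The quadratic factors as (λ - 6)·(λ - 11).
Eigenvalues: 6, 11, 12.

6, 11, 12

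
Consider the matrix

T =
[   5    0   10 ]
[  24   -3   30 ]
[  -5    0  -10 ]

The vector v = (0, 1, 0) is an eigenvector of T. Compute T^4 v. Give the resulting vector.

First find the eigenvalue: Tv = (0, -3, 0) = -3·(0, 1, 0), so λ = -3.
Then T^4 v = λ^4·v = (-3)^4·(0, 1, 0) = 81·(0, 1, 0) = (0, 81, 0).

(0, 81, 0)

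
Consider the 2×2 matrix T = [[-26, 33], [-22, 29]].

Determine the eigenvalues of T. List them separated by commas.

det(T - sI) = (-26 - s)(29 - s) - (33)·(-22) = s^2 - 3s - 28.
This factors as (s + 4)·(s - 7) = 0.
Eigenvalues: -4, 7.

-4, 7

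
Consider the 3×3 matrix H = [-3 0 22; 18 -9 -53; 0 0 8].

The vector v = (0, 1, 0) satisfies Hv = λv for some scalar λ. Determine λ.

Compute Hv: H·(0, 1, 0) = (0, -9, 0).
Since Hv = λv, compare component 2: -9 = λ·1, so λ = -9.

-9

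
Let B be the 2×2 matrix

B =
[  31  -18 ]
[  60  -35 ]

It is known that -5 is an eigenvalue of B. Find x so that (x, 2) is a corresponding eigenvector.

We need (B + 5I)v = 0.
B + 5I = [[36, -18], [60, -30]].
Row 1: (36)·x + (-18)·2 = 0
Row 2: (60)·x + (-30)·2 = 0
Solving gives x = 1.
Check: B·(1, 2) = (-5, -10) = -5·(1, 2).

1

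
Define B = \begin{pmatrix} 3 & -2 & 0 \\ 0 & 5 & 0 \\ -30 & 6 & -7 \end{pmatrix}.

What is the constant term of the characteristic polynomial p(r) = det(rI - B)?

105

p(0) = det(0·I − B) = det(−B) = (−1)^3·det(B).
det(B) = -105, so p(0) = 105.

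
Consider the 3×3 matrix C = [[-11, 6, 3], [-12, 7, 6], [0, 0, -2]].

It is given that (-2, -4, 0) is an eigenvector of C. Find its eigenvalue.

1

Compute Cv: C·(-2, -4, 0) = (-2, -4, 0).
Since Cv = λv, compare component 1: -2 = λ·-2, so λ = 1.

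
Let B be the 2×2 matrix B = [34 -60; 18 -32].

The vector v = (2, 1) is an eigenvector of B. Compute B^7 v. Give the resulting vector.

(32768, 16384)

First find the eigenvalue: Bv = (8, 4) = 4·(2, 1), so λ = 4.
Then B^7 v = λ^7·v = 4^7·(2, 1) = 16384·(2, 1) = (32768, 16384).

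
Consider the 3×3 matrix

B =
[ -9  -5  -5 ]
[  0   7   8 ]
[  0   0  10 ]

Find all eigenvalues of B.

-9, 7, 10

B is upper triangular, so its eigenvalues are the diagonal entries.
Diagonal: -9, 7, 10.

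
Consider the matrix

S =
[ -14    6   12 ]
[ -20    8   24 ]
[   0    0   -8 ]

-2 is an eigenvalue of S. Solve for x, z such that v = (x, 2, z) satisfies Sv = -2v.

We need (S + 2I)v = 0.
S + 2I = [[-12, 6, 12], [-20, 10, 24], [0, 0, -6]].
Row 1: (-12)·x + (6)·2 + (12)·z = 0
Row 2: (-20)·x + (10)·2 + (24)·z = 0
Row 3: (0)·x + (0)·2 + (-6)·z = 0
Solving gives x = 1, z = 0.
Check: S·(1, 2, 0) = (-2, -4, 0) = -2·(1, 2, 0).

1, 0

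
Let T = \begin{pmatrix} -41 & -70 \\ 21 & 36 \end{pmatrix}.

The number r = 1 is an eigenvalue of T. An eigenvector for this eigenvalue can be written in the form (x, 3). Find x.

-5

We need (T - 1I)v = 0.
T - 1I = [[-42, -70], [21, 35]].
Row 1: (-42)·x + (-70)·3 = 0
Row 2: (21)·x + (35)·3 = 0
Solving gives x = -5.
Check: T·(-5, 3) = (-5, 3) = 1·(-5, 3).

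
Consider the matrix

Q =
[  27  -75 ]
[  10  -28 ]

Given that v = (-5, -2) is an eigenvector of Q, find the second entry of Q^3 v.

54

First find the eigenvalue: Qv = (15, 6) = -3·(-5, -2), so λ = -3.
Then Q^3 v = λ^3·v = (-3)^3·(-5, -2) = -27·(-5, -2) = (135, 54).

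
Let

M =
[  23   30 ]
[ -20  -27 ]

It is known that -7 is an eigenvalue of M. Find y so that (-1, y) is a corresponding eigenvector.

1

We need (M + 7I)v = 0.
M + 7I = [[30, 30], [-20, -20]].
Row 1: (30)·-1 + (30)·y = 0
Row 2: (-20)·-1 + (-20)·y = 0
Solving gives y = 1.
Check: M·(-1, 1) = (7, -7) = -7·(-1, 1).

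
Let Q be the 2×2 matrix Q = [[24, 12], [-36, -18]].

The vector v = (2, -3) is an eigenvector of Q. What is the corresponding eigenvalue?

Compute Qv: Q·(2, -3) = (12, -18).
Since Qv = λv, compare component 1: 12 = λ·2, so λ = 6.

6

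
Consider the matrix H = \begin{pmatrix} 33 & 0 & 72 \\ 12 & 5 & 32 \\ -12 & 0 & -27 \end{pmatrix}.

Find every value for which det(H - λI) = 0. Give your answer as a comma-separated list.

-3, 5, 9

Compute the characteristic polynomial p(s) = det(sI - H).
Expanding the 3×3 determinant: p(s) = s^3 - 11s^2 + 3s + 135.
Try s = 5: p(5) = 0, so 5 is a root.
Dividing by (s - 5) leaves s^2 - 6s - 27.
The quadratic factors as (s + 3)·(s - 9).
Eigenvalues: -3, 5, 9.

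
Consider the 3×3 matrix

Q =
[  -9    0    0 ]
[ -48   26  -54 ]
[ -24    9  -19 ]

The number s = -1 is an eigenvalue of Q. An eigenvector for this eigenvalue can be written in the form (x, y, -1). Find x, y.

0, -2

We need (Q + 1I)v = 0.
Q + 1I = [[-8, 0, 0], [-48, 27, -54], [-24, 9, -18]].
Row 1: (-8)·x + (0)·y + (0)·-1 = 0
Row 2: (-48)·x + (27)·y + (-54)·-1 = 0
Row 3: (-24)·x + (9)·y + (-18)·-1 = 0
Solving gives x = 0, y = -2.
Check: Q·(0, -2, -1) = (0, 2, 1) = -1·(0, -2, -1).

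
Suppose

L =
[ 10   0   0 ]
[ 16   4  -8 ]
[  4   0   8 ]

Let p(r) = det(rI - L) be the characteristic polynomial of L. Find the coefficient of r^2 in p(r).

-22

The coefficient of r^2 of det(rI - L) is −trace(L).
trace(L) = (10) + (4) + (8) = 22, so the coefficient is -22.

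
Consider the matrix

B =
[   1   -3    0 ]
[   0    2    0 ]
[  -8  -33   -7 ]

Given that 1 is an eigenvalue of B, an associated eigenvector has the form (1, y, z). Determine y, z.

We need (B - 1I)v = 0.
B - 1I = [[0, -3, 0], [0, 1, 0], [-8, -33, -8]].
Row 1: (0)·1 + (-3)·y + (0)·z = 0
Row 2: (0)·1 + (1)·y + (0)·z = 0
Row 3: (-8)·1 + (-33)·y + (-8)·z = 0
Solving gives y = 0, z = -1.
Check: B·(1, 0, -1) = (1, 0, -1) = 1·(1, 0, -1).

0, -1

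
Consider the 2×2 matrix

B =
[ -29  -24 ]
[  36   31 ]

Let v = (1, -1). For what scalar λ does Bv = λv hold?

Compute Bv: B·(1, -1) = (-5, 5).
Since Bv = λv, compare component 1: -5 = λ·1, so λ = -5.

-5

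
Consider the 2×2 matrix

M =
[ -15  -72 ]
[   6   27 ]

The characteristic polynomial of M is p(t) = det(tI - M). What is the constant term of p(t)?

p(t) = t^2 - 12t + 27.
The constant term is 27.

27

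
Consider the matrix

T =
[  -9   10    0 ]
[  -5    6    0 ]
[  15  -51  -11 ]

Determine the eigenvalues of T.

-11, -4, 1

Set up det(λI - T) = 0.
Cofactor expansion gives p(λ) = λ^3 + 14λ^2 + 29λ - 44.
Since p(1) = 0, λ = 1 is a root.
Factor out (λ - 1): p(λ) = (λ - 1)·(λ^2 + 15λ + 44).
The quadratic factors as (λ + 11)·(λ + 4).
Eigenvalues: -11, -4, 1.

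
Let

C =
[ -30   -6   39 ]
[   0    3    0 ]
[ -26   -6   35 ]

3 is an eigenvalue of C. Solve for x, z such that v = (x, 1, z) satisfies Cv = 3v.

1, 1

We need (C - 3I)v = 0.
C - 3I = [[-33, -6, 39], [0, 0, 0], [-26, -6, 32]].
Row 1: (-33)·x + (-6)·1 + (39)·z = 0
Row 2: (0)·x + (0)·1 + (0)·z = 0
Row 3: (-26)·x + (-6)·1 + (32)·z = 0
Solving gives x = 1, z = 1.
Check: C·(1, 1, 1) = (3, 3, 3) = 3·(1, 1, 1).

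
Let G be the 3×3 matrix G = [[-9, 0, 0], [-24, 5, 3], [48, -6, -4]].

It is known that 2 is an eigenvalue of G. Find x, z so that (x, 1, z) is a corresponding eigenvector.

0, -1

We need (G - 2I)v = 0.
G - 2I = [[-11, 0, 0], [-24, 3, 3], [48, -6, -6]].
Row 1: (-11)·x + (0)·1 + (0)·z = 0
Row 2: (-24)·x + (3)·1 + (3)·z = 0
Row 3: (48)·x + (-6)·1 + (-6)·z = 0
Solving gives x = 0, z = -1.
Check: G·(0, 1, -1) = (0, 2, -2) = 2·(0, 1, -1).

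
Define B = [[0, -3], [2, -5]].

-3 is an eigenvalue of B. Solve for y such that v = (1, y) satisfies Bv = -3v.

We need (B + 3I)v = 0.
B + 3I = [[3, -3], [2, -2]].
Row 1: (3)·1 + (-3)·y = 0
Row 2: (2)·1 + (-2)·y = 0
Solving gives y = 1.
Check: B·(1, 1) = (-3, -3) = -3·(1, 1).

1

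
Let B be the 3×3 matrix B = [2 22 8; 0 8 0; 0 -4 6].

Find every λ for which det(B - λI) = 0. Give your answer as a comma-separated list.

The characteristic polynomial is p(r) = det(rI - B).
Expanding the 3×3 determinant: p(r) = r^3 - 16r^2 + 76r - 96.
Try r = 2: p(2) = 0, so 2 is a root.
Dividing by (r - 2) leaves r^2 - 14r + 48.
The quadratic factors as (r - 6)·(r - 8).
Eigenvalues: 2, 6, 8.

2, 6, 8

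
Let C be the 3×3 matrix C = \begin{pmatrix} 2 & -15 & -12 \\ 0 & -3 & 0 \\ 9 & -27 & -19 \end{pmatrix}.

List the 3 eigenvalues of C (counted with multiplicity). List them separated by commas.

-10, -7, -3

Compute the characteristic polynomial p(r) = det(rI - C).
Expanding along the first row, p(r) = r^3 + 20r^2 + 121r + 210.
Try r = -3: p(-3) = 0, so -3 is a root.
Factor out (r + 3): p(r) = (r + 3)·(r^2 + 17r + 70).
The quadratic factors as (r + 10)·(r + 7).
Eigenvalues: -10, -7, -3.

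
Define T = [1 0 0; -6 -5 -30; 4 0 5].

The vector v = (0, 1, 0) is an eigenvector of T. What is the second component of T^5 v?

First find the eigenvalue: Tv = (0, -5, 0) = -5·(0, 1, 0), so λ = -5.
Then T^5 v = λ^5·v = (-5)^5·(0, 1, 0) = -3125·(0, 1, 0) = (0, -3125, 0).

-3125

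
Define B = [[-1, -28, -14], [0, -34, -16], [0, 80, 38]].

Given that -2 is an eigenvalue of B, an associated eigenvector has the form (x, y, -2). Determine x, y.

0, 1

We need (B + 2I)v = 0.
B + 2I = [[1, -28, -14], [0, -32, -16], [0, 80, 40]].
Row 1: (1)·x + (-28)·y + (-14)·-2 = 0
Row 2: (0)·x + (-32)·y + (-16)·-2 = 0
Row 3: (0)·x + (80)·y + (40)·-2 = 0
Solving gives x = 0, y = 1.
Check: B·(0, 1, -2) = (0, -2, 4) = -2·(0, 1, -2).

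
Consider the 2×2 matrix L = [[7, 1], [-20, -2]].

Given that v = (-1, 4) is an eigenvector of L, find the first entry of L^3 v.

First find the eigenvalue: Lv = (-3, 12) = 3·(-1, 4), so λ = 3.
Then L^3 v = λ^3·v = 3^3·(-1, 4) = 27·(-1, 4) = (-27, 108).

-27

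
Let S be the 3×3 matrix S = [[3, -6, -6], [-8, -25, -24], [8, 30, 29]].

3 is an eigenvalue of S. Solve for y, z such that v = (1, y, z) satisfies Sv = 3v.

-2, 2

We need (S - 3I)v = 0.
S - 3I = [[0, -6, -6], [-8, -28, -24], [8, 30, 26]].
Row 1: (0)·1 + (-6)·y + (-6)·z = 0
Row 2: (-8)·1 + (-28)·y + (-24)·z = 0
Row 3: (8)·1 + (30)·y + (26)·z = 0
Solving gives y = -2, z = 2.
Check: S·(1, -2, 2) = (3, -6, 6) = 3·(1, -2, 2).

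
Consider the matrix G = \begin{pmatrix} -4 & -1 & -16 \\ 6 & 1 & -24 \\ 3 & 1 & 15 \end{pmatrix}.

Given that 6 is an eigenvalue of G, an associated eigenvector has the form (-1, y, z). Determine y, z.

-6, 1

We need (G - 6I)v = 0.
G - 6I = [[-10, -1, -16], [6, -5, -24], [3, 1, 9]].
Row 1: (-10)·-1 + (-1)·y + (-16)·z = 0
Row 2: (6)·-1 + (-5)·y + (-24)·z = 0
Row 3: (3)·-1 + (1)·y + (9)·z = 0
Solving gives y = -6, z = 1.
Check: G·(-1, -6, 1) = (-6, -36, 6) = 6·(-1, -6, 1).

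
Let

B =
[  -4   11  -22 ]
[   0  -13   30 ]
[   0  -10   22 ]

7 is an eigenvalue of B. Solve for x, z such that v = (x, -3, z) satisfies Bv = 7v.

1, -2

We need (B - 7I)v = 0.
B - 7I = [[-11, 11, -22], [0, -20, 30], [0, -10, 15]].
Row 1: (-11)·x + (11)·-3 + (-22)·z = 0
Row 2: (0)·x + (-20)·-3 + (30)·z = 0
Row 3: (0)·x + (-10)·-3 + (15)·z = 0
Solving gives x = 1, z = -2.
Check: B·(1, -3, -2) = (7, -21, -14) = 7·(1, -3, -2).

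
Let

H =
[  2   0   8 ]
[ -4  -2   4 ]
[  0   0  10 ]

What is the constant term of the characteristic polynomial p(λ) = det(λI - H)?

p(0) = det(0·I − H) = det(−H) = (−1)^3·det(H).
det(H) = -40, so p(0) = 40.

40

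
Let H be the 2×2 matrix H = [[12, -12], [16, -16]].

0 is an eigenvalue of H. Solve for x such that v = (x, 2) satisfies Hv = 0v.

We need (H)v = 0.
H = [[12, -12], [16, -16]].
Row 1: (12)·x + (-12)·2 = 0
Row 2: (16)·x + (-16)·2 = 0
Solving gives x = 2.
Check: H·(2, 2) = (0, 0) = 0·(2, 2).

2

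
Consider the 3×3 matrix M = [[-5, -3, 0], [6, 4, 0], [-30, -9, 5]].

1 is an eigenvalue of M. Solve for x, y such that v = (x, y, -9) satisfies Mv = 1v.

-3, 6

We need (M - 1I)v = 0.
M - 1I = [[-6, -3, 0], [6, 3, 0], [-30, -9, 4]].
Row 1: (-6)·x + (-3)·y + (0)·-9 = 0
Row 2: (6)·x + (3)·y + (0)·-9 = 0
Row 3: (-30)·x + (-9)·y + (4)·-9 = 0
Solving gives x = -3, y = 6.
Check: M·(-3, 6, -9) = (-3, 6, -9) = 1·(-3, 6, -9).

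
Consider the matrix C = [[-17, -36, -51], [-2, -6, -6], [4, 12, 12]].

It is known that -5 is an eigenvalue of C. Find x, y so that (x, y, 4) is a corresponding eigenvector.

We need (C + 5I)v = 0.
C + 5I = [[-12, -36, -51], [-2, -1, -6], [4, 12, 17]].
Row 1: (-12)·x + (-36)·y + (-51)·4 = 0
Row 2: (-2)·x + (-1)·y + (-6)·4 = 0
Row 3: (4)·x + (12)·y + (17)·4 = 0
Solving gives x = -11, y = -2.
Check: C·(-11, -2, 4) = (55, 10, -20) = -5·(-11, -2, 4).

-11, -2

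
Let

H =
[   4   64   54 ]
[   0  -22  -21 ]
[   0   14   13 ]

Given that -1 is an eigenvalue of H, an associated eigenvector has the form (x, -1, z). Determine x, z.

We need (H + 1I)v = 0.
H + 1I = [[5, 64, 54], [0, -21, -21], [0, 14, 14]].
Row 1: (5)·x + (64)·-1 + (54)·z = 0
Row 2: (0)·x + (-21)·-1 + (-21)·z = 0
Row 3: (0)·x + (14)·-1 + (14)·z = 0
Solving gives x = 2, z = 1.
Check: H·(2, -1, 1) = (-2, 1, -1) = -1·(2, -1, 1).

2, 1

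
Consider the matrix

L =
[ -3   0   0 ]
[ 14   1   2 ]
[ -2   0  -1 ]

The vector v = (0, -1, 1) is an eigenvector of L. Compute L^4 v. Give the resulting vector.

First find the eigenvalue: Lv = (0, 1, -1) = -1·(0, -1, 1), so λ = -1.
Then L^4 v = λ^4·v = (-1)^4·(0, -1, 1) = 1·(0, -1, 1) = (0, -1, 1).

(0, -1, 1)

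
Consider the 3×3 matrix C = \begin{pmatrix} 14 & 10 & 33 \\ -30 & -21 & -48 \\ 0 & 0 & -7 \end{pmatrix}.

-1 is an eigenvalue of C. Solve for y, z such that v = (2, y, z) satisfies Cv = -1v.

-3, 0

We need (C + 1I)v = 0.
C + 1I = [[15, 10, 33], [-30, -20, -48], [0, 0, -6]].
Row 1: (15)·2 + (10)·y + (33)·z = 0
Row 2: (-30)·2 + (-20)·y + (-48)·z = 0
Row 3: (0)·2 + (0)·y + (-6)·z = 0
Solving gives y = -3, z = 0.
Check: C·(2, -3, 0) = (-2, 3, 0) = -1·(2, -3, 0).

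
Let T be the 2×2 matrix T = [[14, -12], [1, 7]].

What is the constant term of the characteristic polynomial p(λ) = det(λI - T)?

p(0) = det(0·I − T) = det(−T) = (−1)^2·det(T).
det(T) = 110, so p(0) = 110.

110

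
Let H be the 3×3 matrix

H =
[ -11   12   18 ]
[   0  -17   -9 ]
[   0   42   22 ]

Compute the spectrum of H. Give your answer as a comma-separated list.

-11, 1, 4

Compute the characteristic polynomial p(s) = det(sI - H).
Expanding along the first row, p(s) = s^3 + 6s^2 - 51s + 44.
Since p(1) = 0, s = 1 is a root.
Factor out (s - 1): p(s) = (s - 1)·(s^2 + 7s - 44).
The quadratic factors as (s + 11)·(s - 4).
Eigenvalues: -11, 1, 4.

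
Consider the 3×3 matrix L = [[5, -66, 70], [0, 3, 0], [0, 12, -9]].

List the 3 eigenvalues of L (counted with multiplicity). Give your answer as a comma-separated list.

Compute the characteristic polynomial p(λ) = det(λI - L).
Cofactor expansion gives p(λ) = λ^3 + λ^2 - 57λ + 135.
Rational-root test: λ = 3 gives p(3) = 0.
Factor out (λ - 3): p(λ) = (λ - 3)·(λ^2 + 4λ - 45).
The quadratic factors as (λ + 9)·(λ - 5).
Eigenvalues: -9, 3, 5.

-9, 3, 5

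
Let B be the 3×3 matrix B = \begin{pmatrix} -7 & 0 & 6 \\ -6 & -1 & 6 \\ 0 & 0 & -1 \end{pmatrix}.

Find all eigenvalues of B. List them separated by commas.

-7, -1, -1

Set up det(lambda·I - B) = 0.
Cofactor expansion gives p(lambda) = lambda^3 + 9·lambda^2 + 15·lambda + 7.
Try lambda = -7: p(-7) = 0, so -7 is a root.
Factor out (lambda + 7): p(lambda) = (lambda + 7)·(lambda^2 + 2·lambda + 1).
The quadratic factor is (lambda + 1)^2.
Eigenvalues: -7, -1, -1.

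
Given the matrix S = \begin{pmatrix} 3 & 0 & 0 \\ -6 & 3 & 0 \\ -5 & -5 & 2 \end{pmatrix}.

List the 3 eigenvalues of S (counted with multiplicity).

2, 3, 3

S is lower triangular, so its eigenvalues are the diagonal entries.
Diagonal: 3, 3, 2.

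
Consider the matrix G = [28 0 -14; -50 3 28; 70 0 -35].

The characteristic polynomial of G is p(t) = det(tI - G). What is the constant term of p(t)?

0

p(t) = t^3 + 4t^2 - 21t.
The constant term is 0.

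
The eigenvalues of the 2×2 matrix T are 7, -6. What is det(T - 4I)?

If T has eigenvalues 7, -6, then T - 4I has eigenvalues 3, -10.
det(T - 4I) = (3) · (-10) = -30.

-30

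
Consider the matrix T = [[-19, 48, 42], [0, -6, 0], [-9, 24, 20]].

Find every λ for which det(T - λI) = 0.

Set up det(λI - T) = 0.
Expanding the 3×3 determinant: p(λ) = λ^3 + 5λ^2 - 8λ - 12.
Since p(-1) = 0, λ = -1 is a root.
Dividing by (λ + 1) leaves λ^2 + 4λ - 12.
The quadratic factors as (λ + 6)·(λ - 2).
Eigenvalues: -6, -1, 2.

-6, -1, 2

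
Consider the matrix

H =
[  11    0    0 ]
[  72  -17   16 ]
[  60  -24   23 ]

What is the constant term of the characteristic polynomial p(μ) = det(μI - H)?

77

p(0) = det(0·I − H) = det(−H) = (−1)^3·det(H).
det(H) = -77, so p(0) = 77.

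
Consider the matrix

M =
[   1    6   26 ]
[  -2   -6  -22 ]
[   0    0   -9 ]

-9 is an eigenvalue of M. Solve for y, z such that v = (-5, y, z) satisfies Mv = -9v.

We need (M + 9I)v = 0.
M + 9I = [[10, 6, 26], [-2, 3, -22], [0, 0, 0]].
Row 1: (10)·-5 + (6)·y + (26)·z = 0
Row 2: (-2)·-5 + (3)·y + (-22)·z = 0
Row 3: (0)·-5 + (0)·y + (0)·z = 0
Solving gives y = 4, z = 1.
Check: M·(-5, 4, 1) = (45, -36, -9) = -9·(-5, 4, 1).

4, 1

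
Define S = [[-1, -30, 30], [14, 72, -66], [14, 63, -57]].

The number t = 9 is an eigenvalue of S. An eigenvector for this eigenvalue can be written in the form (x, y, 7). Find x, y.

We need (S - 9I)v = 0.
S - 9I = [[-10, -30, 30], [14, 63, -66], [14, 63, -66]].
Row 1: (-10)·x + (-30)·y + (30)·7 = 0
Row 2: (14)·x + (63)·y + (-66)·7 = 0
Row 3: (14)·x + (63)·y + (-66)·7 = 0
Solving gives x = -3, y = 8.
Check: S·(-3, 8, 7) = (-27, 72, 63) = 9·(-3, 8, 7).

-3, 8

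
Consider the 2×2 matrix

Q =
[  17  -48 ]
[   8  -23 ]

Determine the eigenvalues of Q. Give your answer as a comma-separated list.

det(Q - λI) = (17 - λ)(-23 - λ) - (-48)·(8) = λ^2 + 6λ - 7.
This factors as (λ + 7)·(λ - 1) = 0.
Eigenvalues: -7, 1.

-7, 1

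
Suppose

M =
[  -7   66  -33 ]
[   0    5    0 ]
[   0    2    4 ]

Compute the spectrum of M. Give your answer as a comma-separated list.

Compute the characteristic polynomial p(s) = det(sI - M).
Expanding the 3×3 determinant: p(s) = s^3 - 2s^2 - 43s + 140.
Since p(4) = 0, s = 4 is a root.
Dividing by (s - 4) leaves s^2 + 2s - 35.
The quadratic factors as (s + 7)·(s - 5).
Eigenvalues: -7, 4, 5.

-7, 4, 5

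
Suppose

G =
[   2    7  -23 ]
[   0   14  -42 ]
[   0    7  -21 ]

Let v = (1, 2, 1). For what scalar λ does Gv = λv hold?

Compute Gv: G·(1, 2, 1) = (-7, -14, -7).
Since Gv = λv, compare component 1: -7 = λ·1, so λ = -7.

-7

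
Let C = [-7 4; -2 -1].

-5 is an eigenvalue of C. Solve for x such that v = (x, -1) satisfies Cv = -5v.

-2

We need (C + 5I)v = 0.
C + 5I = [[-2, 4], [-2, 4]].
Row 1: (-2)·x + (4)·-1 = 0
Row 2: (-2)·x + (4)·-1 = 0
Solving gives x = -2.
Check: C·(-2, -1) = (10, 5) = -5·(-2, -1).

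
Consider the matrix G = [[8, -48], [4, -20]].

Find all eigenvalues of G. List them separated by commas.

-8, -4

det(G - λI) = (8 - λ)(-20 - λ) - (-48)·(4) = λ^2 + 12λ + 32.
This factors as (λ + 8)·(λ + 4) = 0.
Eigenvalues: -8, -4.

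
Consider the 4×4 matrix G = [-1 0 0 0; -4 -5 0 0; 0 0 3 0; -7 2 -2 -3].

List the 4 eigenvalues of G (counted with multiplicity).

G is lower triangular, so its eigenvalues are the diagonal entries.
Diagonal: -1, -5, 3, -3.

-5, -3, -1, 3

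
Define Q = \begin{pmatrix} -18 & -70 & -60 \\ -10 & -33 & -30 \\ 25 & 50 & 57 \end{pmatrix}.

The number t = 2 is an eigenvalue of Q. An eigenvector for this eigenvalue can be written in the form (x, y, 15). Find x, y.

We need (Q - 2I)v = 0.
Q - 2I = [[-20, -70, -60], [-10, -35, -30], [25, 50, 55]].
Row 1: (-20)·x + (-70)·y + (-60)·15 = 0
Row 2: (-10)·x + (-35)·y + (-30)·15 = 0
Row 3: (25)·x + (50)·y + (55)·15 = 0
Solving gives x = -17, y = -8.
Check: Q·(-17, -8, 15) = (-34, -16, 30) = 2·(-17, -8, 15).

-17, -8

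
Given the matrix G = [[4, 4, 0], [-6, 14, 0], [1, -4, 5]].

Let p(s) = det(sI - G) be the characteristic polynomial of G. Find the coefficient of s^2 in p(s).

-23

The coefficient of s^2 of det(sI - G) is −trace(G).
trace(G) = (4) + (14) + (5) = 23, so the coefficient is -23.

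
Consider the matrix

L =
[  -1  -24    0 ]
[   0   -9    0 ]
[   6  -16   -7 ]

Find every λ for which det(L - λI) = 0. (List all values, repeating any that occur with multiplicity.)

-9, -7, -1

The characteristic polynomial is p(μ) = det(μI - L).
Cofactor expansion gives p(μ) = μ^3 + 17μ^2 + 79μ + 63.
Since p(-7) = 0, μ = -7 is a root.
Dividing by (μ + 7) leaves μ^2 + 10μ + 9.
The quadratic factors as (μ + 9)·(μ + 1).
Eigenvalues: -9, -7, -1.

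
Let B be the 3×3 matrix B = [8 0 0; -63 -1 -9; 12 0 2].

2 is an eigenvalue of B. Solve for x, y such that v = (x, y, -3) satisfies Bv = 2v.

0, 9

We need (B - 2I)v = 0.
B - 2I = [[6, 0, 0], [-63, -3, -9], [12, 0, 0]].
Row 1: (6)·x + (0)·y + (0)·-3 = 0
Row 2: (-63)·x + (-3)·y + (-9)·-3 = 0
Row 3: (12)·x + (0)·y + (0)·-3 = 0
Solving gives x = 0, y = 9.
Check: B·(0, 9, -3) = (0, 18, -6) = 2·(0, 9, -3).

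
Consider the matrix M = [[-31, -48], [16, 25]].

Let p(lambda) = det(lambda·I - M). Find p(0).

-7

p(0) = det(0·I − M) = det(−M) = (−1)^2·det(M).
det(M) = -7, so p(0) = -7.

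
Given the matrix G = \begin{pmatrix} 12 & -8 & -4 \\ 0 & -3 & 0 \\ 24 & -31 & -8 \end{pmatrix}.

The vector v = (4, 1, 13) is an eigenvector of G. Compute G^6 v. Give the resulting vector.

First find the eigenvalue: Gv = (-12, -3, -39) = -3·(4, 1, 13), so λ = -3.
Then G^6 v = λ^6·v = (-3)^6·(4, 1, 13) = 729·(4, 1, 13) = (2916, 729, 9477).

(2916, 729, 9477)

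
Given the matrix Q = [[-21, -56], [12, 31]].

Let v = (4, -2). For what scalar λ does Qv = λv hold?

7

Compute Qv: Q·(4, -2) = (28, -14).
Since Qv = λv, compare component 1: 28 = λ·4, so λ = 7.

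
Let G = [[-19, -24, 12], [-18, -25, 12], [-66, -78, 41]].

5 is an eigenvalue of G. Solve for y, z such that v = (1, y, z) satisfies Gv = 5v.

We need (G - 5I)v = 0.
G - 5I = [[-24, -24, 12], [-18, -30, 12], [-66, -78, 36]].
Row 1: (-24)·1 + (-24)·y + (12)·z = 0
Row 2: (-18)·1 + (-30)·y + (12)·z = 0
Row 3: (-66)·1 + (-78)·y + (36)·z = 0
Solving gives y = 1, z = 4.
Check: G·(1, 1, 4) = (5, 5, 20) = 5·(1, 1, 4).

1, 4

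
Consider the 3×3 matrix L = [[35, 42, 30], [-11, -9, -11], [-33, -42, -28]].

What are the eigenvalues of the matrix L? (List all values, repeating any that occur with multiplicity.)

The characteristic polynomial is p(t) = det(tI - L).
Expanding along the first row, p(t) = t^3 + 2t^2 - 53t + 90.
Rational-root test: t = 2 gives p(2) = 0.
Dividing by (t - 2) leaves t^2 + 4t - 45.
The quadratic factors as (t + 9)·(t - 5).
Eigenvalues: -9, 2, 5.

-9, 2, 5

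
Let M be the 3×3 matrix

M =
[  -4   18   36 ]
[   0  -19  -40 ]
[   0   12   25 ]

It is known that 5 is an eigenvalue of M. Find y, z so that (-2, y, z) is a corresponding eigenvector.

5, -3

We need (M - 5I)v = 0.
M - 5I = [[-9, 18, 36], [0, -24, -40], [0, 12, 20]].
Row 1: (-9)·-2 + (18)·y + (36)·z = 0
Row 2: (0)·-2 + (-24)·y + (-40)·z = 0
Row 3: (0)·-2 + (12)·y + (20)·z = 0
Solving gives y = 5, z = -3.
Check: M·(-2, 5, -3) = (-10, 25, -15) = 5·(-2, 5, -3).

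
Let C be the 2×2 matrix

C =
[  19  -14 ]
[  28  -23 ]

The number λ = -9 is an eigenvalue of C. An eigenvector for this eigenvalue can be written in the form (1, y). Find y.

We need (C + 9I)v = 0.
C + 9I = [[28, -14], [28, -14]].
Row 1: (28)·1 + (-14)·y = 0
Row 2: (28)·1 + (-14)·y = 0
Solving gives y = 2.
Check: C·(1, 2) = (-9, -18) = -9·(1, 2).

2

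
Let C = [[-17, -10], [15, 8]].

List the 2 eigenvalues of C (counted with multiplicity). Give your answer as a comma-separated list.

det(C - μI) = (-17 - μ)(8 - μ) - (-10)·(15) = μ^2 + 9μ + 14.
This factors as (μ + 7)·(μ + 2) = 0.
Eigenvalues: -7, -2.

-7, -2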